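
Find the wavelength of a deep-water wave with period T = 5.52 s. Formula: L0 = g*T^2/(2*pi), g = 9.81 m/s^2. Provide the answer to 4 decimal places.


L0 = g * T^2 / (2 * pi)
L0 = 9.81 * 5.52^2 / (2 * pi)
L0 = 9.81 * 30.4704 / 6.28319
L0 = 298.9146 / 6.28319
L0 = 47.5737 m

47.5737


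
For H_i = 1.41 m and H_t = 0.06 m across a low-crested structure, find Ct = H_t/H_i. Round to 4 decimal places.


Ct = H_t / H_i
Ct = 0.06 / 1.41
Ct = 0.0426

0.0426


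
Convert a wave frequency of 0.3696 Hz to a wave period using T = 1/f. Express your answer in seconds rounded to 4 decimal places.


T = 1 / f
T = 1 / 0.3696
T = 2.7056 s

2.7056


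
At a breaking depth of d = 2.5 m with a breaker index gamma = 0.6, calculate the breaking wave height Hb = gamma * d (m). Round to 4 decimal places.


Hb = gamma * d
Hb = 0.6 * 2.5
Hb = 1.5000 m

1.5000


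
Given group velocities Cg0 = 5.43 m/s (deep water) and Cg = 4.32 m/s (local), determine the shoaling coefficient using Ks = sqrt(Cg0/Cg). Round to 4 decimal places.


Ks = sqrt(Cg0 / Cg)
Ks = sqrt(5.43 / 4.32)
Ks = sqrt(1.2569)
Ks = 1.1211

1.1211


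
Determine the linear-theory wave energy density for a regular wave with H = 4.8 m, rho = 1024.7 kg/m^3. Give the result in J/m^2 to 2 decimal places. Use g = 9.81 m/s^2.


E = (1/8) * rho * g * H^2
E = (1/8) * 1024.7 * 9.81 * 4.8^2
E = 0.125 * 1024.7 * 9.81 * 23.0400
E = 28950.64 J/m^2

28950.64


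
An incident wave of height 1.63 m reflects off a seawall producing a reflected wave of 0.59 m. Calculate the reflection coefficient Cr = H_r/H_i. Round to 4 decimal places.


Cr = H_r / H_i
Cr = 0.59 / 1.63
Cr = 0.3620

0.3620


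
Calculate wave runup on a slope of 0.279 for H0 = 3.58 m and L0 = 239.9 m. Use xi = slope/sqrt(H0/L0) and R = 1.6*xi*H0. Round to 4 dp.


xi = slope / sqrt(H0/L0)
H0/L0 = 3.58/239.9 = 0.014923
sqrt(0.014923) = 0.122159
xi = 0.279 / 0.122159 = 2.283904
R = 1.6 * xi * H0 = 1.6 * 2.283904 * 3.58
R = 13.0822 m

13.0822


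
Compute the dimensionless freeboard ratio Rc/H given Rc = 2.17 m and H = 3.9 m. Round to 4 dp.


Relative freeboard = Rc / H
= 2.17 / 3.9
= 0.5564

0.5564


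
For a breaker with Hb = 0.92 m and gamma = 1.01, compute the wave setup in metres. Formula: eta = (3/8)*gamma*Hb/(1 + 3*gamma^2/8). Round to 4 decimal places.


eta = (3/8) * gamma * Hb / (1 + 3*gamma^2/8)
Numerator = (3/8) * 1.01 * 0.92 = 0.348450
Denominator = 1 + 3*1.01^2/8 = 1 + 0.382538 = 1.382538
eta = 0.348450 / 1.382538
eta = 0.2520 m

0.2520


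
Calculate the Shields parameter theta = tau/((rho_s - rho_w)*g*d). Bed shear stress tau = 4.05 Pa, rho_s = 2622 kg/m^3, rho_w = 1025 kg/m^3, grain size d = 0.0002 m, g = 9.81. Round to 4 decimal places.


theta = tau / ((rho_s - rho_w) * g * d)
rho_s - rho_w = 2622 - 1025 = 1597
Denominator = 1597 * 9.81 * 0.0002 = 3.133314
theta = 4.05 / 3.133314
theta = 1.2926

1.2926


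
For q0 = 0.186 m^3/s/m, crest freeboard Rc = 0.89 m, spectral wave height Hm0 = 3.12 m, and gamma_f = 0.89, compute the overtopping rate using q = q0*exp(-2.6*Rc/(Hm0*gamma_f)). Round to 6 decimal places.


q = q0 * exp(-2.6 * Rc / (Hm0 * gamma_f))
Exponent = -2.6 * 0.89 / (3.12 * 0.89)
= -2.6 * 0.89 / 2.7768
= -0.833333
exp(-0.833333) = 0.434598
q = 0.186 * 0.434598
q = 0.080835 m^3/s/m

0.080835


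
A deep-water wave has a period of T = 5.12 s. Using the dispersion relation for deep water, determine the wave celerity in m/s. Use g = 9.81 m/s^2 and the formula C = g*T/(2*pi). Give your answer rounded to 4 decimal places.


We use the deep-water celerity formula:
C = g * T / (2 * pi)
C = 9.81 * 5.12 / (2 * 3.14159...)
C = 50.227200 / 6.283185
C = 7.9939 m/s

7.9939


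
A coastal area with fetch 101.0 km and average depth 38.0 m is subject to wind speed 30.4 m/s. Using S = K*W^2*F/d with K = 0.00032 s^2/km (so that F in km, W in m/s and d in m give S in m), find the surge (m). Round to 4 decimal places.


S = K * W^2 * F / d
W^2 = 30.4^2 = 924.16
S = 0.00032 * 924.16 * 101.0 / 38.0
Numerator = 0.00032 * 924.16 * 101.0 = 29.868851
S = 29.868851 / 38.0 = 0.7860 m

0.7860


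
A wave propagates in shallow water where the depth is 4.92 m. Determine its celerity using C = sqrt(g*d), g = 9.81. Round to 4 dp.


Using the shallow-water approximation:
C = sqrt(g * d) = sqrt(9.81 * 4.92)
C = sqrt(48.2652)
C = 6.9473 m/s

6.9473


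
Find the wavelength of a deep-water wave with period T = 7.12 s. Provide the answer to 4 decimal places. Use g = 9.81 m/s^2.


L0 = g * T^2 / (2 * pi)
L0 = 9.81 * 7.12^2 / (2 * pi)
L0 = 9.81 * 50.6944 / 6.28319
L0 = 497.3121 / 6.28319
L0 = 79.1497 m

79.1497


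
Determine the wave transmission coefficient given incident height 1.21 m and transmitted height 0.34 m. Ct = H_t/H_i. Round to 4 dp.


Ct = H_t / H_i
Ct = 0.34 / 1.21
Ct = 0.2810

0.2810


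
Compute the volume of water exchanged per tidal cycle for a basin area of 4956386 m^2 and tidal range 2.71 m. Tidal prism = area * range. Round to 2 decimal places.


Tidal prism = Area * Tidal range
P = 4956386 * 2.71
P = 13431806.06 m^3

13431806.06


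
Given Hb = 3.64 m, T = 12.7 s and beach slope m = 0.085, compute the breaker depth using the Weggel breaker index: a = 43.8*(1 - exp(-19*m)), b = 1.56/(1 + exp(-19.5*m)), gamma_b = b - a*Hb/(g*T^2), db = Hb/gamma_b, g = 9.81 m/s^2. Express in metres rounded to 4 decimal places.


a = 43.8 * (1 - exp(-19 * m))
exp(-19 * 0.085) = exp(-1.6150) = 0.198891
a = 43.8 * (1 - 0.198891) = 35.088589
b = 1.56 / (1 + exp(-19.5 * m))
exp(-19.5 * 0.085) = exp(-1.6575) = 0.190615
b = 1.56 / (1 + 0.190615) = 1.310247
Hb / (g * T^2) = 3.64 / (9.81 * 12.7^2) = 3.64 / 1582.2549 = 0.00230051
gamma_b = b - a * Hb/(g*T^2) = 1.310247 - 35.088589 * 0.00230051 = 1.229526
db = Hb / gamma_b = 3.64 / 1.229526
db = 2.9605 m

2.9605


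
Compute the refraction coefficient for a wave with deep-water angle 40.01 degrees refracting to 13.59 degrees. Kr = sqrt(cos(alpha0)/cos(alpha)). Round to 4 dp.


Kr = sqrt(cos(alpha0) / cos(alpha))
cos(40.01) = 0.765932
cos(13.59) = 0.972002
Kr = sqrt(0.765932 / 0.972002)
Kr = sqrt(0.787994)
Kr = 0.8877

0.8877


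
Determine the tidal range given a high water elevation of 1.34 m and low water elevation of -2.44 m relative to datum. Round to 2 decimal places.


Tidal range = High water - Low water
Tidal range = 1.34 - (-2.44)
Tidal range = 3.78 m

3.78


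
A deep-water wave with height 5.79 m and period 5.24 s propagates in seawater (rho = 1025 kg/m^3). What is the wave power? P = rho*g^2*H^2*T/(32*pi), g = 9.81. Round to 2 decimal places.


P = rho * g^2 * H^2 * T / (32 * pi)
P = 1025 * 9.81^2 * 5.79^2 * 5.24 / (32 * pi)
P = 1025 * 96.2361 * 33.5241 * 5.24 / 100.53096
P = 172365.54 W/m

172365.54


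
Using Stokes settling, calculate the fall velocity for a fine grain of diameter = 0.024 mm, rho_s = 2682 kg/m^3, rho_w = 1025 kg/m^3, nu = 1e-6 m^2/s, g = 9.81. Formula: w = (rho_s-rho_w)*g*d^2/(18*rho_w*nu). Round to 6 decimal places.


w = (rho_s - rho_w) * g * d^2 / (18 * rho_w * nu)
d = 0.024 mm = 0.000024 m
rho_s - rho_w = 2682 - 1025 = 1657
Numerator = 1657 * 9.81 * (0.000024)^2 = 0.000009362978
Denominator = 18 * 1025 * 1e-6 = 0.018450
w = 0.000507 m/s

0.000507


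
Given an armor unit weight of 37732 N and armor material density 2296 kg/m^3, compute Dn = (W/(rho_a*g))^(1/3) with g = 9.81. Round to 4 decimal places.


V = W / (rho_a * g)
V = 37732 / (2296 * 9.81)
V = 37732 / 22523.76
V = 1.675209 m^3
Dn = V^(1/3) = 1.675209^(1/3)
Dn = 1.1877 m

1.1877


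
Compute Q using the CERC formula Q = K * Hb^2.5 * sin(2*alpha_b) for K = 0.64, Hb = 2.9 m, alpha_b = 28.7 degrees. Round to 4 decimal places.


Q = K * Hb^2.5 * sin(2 * alpha_b)
Hb^2.5 = 2.9^2.5 = 14.321714
sin(2 * 28.7) = sin(57.4) = 0.842452
Q = 0.64 * 14.321714 * 0.842452
Q = 7.7218 m^3/s

7.7218


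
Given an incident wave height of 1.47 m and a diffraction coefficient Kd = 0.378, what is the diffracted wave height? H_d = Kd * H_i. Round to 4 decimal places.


H_d = Kd * H_i
H_d = 0.378 * 1.47
H_d = 0.5557 m

0.5557


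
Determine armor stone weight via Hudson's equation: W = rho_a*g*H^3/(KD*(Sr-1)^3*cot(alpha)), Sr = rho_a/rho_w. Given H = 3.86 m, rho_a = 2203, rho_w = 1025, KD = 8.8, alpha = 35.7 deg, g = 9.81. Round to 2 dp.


Sr = rho_a / rho_w = 2203 / 1025 = 2.149268
(Sr - 1) = 1.149268
(Sr - 1)^3 = 1.517974
cot(35.7) = 1 / tan(35.7) = 1 / 0.718573 = 1.391647
Numerator = 2203 * 9.81 * 3.86^3 = 1242926.4170
Denominator = 8.8 * 1.517974 * 1.391647 = 18.589860
W = 1242926.4170 / 18.589860
W = 66860.45 N

66860.45


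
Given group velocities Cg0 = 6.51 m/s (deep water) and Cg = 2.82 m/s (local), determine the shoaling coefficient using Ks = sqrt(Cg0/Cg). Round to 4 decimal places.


Ks = sqrt(Cg0 / Cg)
Ks = sqrt(6.51 / 2.82)
Ks = sqrt(2.3085)
Ks = 1.5194

1.5194


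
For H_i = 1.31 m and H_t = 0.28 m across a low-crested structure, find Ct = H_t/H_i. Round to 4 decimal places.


Ct = H_t / H_i
Ct = 0.28 / 1.31
Ct = 0.2137

0.2137


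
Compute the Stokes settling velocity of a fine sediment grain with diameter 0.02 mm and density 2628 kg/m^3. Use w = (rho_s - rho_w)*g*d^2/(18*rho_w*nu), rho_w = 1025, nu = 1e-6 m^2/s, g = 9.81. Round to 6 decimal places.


w = (rho_s - rho_w) * g * d^2 / (18 * rho_w * nu)
d = 0.02 mm = 0.000020 m
rho_s - rho_w = 2628 - 1025 = 1603
Numerator = 1603 * 9.81 * (0.000020)^2 = 0.000006290172
Denominator = 18 * 1025 * 1e-6 = 0.018450
w = 0.000341 m/s

0.000341


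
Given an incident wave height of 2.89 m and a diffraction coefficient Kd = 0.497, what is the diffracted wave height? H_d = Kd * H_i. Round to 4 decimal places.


H_d = Kd * H_i
H_d = 0.497 * 2.89
H_d = 1.4363 m

1.4363


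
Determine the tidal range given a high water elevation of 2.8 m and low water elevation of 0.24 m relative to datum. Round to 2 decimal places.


Tidal range = High water - Low water
Tidal range = 2.8 - (0.24)
Tidal range = 2.56 m

2.56


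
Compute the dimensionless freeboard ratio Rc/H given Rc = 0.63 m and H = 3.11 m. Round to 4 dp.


Relative freeboard = Rc / H
= 0.63 / 3.11
= 0.2026

0.2026


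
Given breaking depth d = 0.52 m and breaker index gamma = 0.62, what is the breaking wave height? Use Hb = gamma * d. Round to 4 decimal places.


Hb = gamma * d
Hb = 0.62 * 0.52
Hb = 0.3224 m

0.3224


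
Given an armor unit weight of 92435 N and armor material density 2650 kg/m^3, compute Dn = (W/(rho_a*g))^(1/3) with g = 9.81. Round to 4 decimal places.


V = W / (rho_a * g)
V = 92435 / (2650 * 9.81)
V = 92435 / 25996.50
V = 3.555671 m^3
Dn = V^(1/3) = 3.555671^(1/3)
Dn = 1.5263 m

1.5263


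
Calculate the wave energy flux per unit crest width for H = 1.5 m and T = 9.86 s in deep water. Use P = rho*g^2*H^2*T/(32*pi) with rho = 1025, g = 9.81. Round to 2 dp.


P = rho * g^2 * H^2 * T / (32 * pi)
P = 1025 * 9.81^2 * 1.5^2 * 9.86 / (32 * pi)
P = 1025 * 96.2361 * 2.2500 * 9.86 / 100.53096
P = 21768.15 W/m

21768.15


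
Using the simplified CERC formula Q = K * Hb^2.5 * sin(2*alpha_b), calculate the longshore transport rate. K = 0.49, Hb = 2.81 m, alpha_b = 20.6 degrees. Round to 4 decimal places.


Q = K * Hb^2.5 * sin(2 * alpha_b)
Hb^2.5 = 2.81^2.5 = 13.236276
sin(2 * 20.6) = sin(41.2) = 0.658689
Q = 0.49 * 13.236276 * 0.658689
Q = 4.2721 m^3/s

4.2721


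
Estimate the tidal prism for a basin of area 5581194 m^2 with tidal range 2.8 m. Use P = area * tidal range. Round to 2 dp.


Tidal prism = Area * Tidal range
P = 5581194 * 2.8
P = 15627343.20 m^3

15627343.20


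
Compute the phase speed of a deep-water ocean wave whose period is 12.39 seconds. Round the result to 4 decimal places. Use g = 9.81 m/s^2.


We use the deep-water celerity formula:
C = g * T / (2 * pi)
C = 9.81 * 12.39 / (2 * 3.14159...)
C = 121.545900 / 6.283185
C = 19.3446 m/s

19.3446


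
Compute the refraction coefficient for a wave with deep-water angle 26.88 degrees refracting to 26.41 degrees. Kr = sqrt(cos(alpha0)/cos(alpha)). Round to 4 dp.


Kr = sqrt(cos(alpha0) / cos(alpha))
cos(26.88) = 0.891955
cos(26.41) = 0.895634
Kr = sqrt(0.891955 / 0.895634)
Kr = sqrt(0.995893)
Kr = 0.9979

0.9979


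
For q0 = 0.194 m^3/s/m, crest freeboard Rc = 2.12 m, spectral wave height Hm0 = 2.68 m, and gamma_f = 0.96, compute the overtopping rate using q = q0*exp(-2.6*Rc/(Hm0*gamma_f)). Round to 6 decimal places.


q = q0 * exp(-2.6 * Rc / (Hm0 * gamma_f))
Exponent = -2.6 * 2.12 / (2.68 * 0.96)
= -2.6 * 2.12 / 2.5728
= -2.142413
exp(-2.142413) = 0.117371
q = 0.194 * 0.117371
q = 0.022770 m^3/s/m

0.022770


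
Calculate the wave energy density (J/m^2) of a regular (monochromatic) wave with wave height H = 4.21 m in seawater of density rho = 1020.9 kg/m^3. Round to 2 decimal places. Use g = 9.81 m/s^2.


E = (1/8) * rho * g * H^2
E = (1/8) * 1020.9 * 9.81 * 4.21^2
E = 0.125 * 1020.9 * 9.81 * 17.7241
E = 22188.42 J/m^2

22188.42


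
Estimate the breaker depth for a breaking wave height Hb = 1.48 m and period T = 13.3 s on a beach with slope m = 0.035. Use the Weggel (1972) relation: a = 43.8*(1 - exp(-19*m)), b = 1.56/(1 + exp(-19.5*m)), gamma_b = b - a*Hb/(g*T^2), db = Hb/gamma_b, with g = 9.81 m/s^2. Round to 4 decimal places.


a = 43.8 * (1 - exp(-19 * m))
exp(-19 * 0.035) = exp(-0.6650) = 0.514274
a = 43.8 * (1 - 0.514274) = 21.274819
b = 1.56 / (1 + exp(-19.5 * m))
exp(-19.5 * 0.035) = exp(-0.6825) = 0.505352
b = 1.56 / (1 + 0.505352) = 1.036302
Hb / (g * T^2) = 1.48 / (9.81 * 13.3^2) = 1.48 / 1735.2909 = 0.00085288
gamma_b = b - a * Hb/(g*T^2) = 1.036302 - 21.274819 * 0.00085288 = 1.018158
db = Hb / gamma_b = 1.48 / 1.018158
db = 1.4536 m

1.4536


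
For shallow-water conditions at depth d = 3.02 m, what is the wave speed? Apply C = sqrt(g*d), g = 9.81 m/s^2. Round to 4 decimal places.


Using the shallow-water approximation:
C = sqrt(g * d) = sqrt(9.81 * 3.02)
C = sqrt(29.6262)
C = 5.4430 m/s

5.4430


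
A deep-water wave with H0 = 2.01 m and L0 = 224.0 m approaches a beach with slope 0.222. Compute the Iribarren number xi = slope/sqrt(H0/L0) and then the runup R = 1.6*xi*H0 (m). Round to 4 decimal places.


xi = slope / sqrt(H0/L0)
H0/L0 = 2.01/224.0 = 0.008973
sqrt(0.008973) = 0.094727
xi = 0.222 / 0.094727 = 2.343576
R = 1.6 * xi * H0 = 1.6 * 2.343576 * 2.01
R = 7.5369 m

7.5369


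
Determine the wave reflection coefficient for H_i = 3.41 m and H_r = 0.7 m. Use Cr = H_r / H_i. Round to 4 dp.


Cr = H_r / H_i
Cr = 0.7 / 3.41
Cr = 0.2053

0.2053


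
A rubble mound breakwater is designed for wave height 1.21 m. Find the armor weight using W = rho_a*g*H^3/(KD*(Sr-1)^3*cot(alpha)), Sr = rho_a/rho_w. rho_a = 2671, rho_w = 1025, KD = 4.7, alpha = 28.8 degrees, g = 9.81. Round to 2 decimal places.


Sr = rho_a / rho_w = 2671 / 1025 = 2.605854
(Sr - 1) = 1.605854
(Sr - 1)^3 = 4.141121
cot(28.8) = 1 / tan(28.8) = 1 / 0.549755 = 1.818993
Numerator = 2671 * 9.81 * 1.21^3 = 46419.3448
Denominator = 4.7 * 4.141121 * 1.818993 = 35.403552
W = 46419.3448 / 35.403552
W = 1311.15 N

1311.15


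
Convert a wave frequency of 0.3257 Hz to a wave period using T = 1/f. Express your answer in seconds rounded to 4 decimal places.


T = 1 / f
T = 1 / 0.3257
T = 3.0703 s

3.0703


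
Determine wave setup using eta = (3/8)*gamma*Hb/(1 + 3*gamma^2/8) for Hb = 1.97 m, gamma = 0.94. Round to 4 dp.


eta = (3/8) * gamma * Hb / (1 + 3*gamma^2/8)
Numerator = (3/8) * 0.94 * 1.97 = 0.694425
Denominator = 1 + 3*0.94^2/8 = 1 + 0.331350 = 1.331350
eta = 0.694425 / 1.331350
eta = 0.5216 m

0.5216


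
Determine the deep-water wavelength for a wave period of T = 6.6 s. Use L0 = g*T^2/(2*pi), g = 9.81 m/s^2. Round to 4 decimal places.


L0 = g * T^2 / (2 * pi)
L0 = 9.81 * 6.6^2 / (2 * pi)
L0 = 9.81 * 43.5600 / 6.28319
L0 = 427.3236 / 6.28319
L0 = 68.0107 m

68.0107


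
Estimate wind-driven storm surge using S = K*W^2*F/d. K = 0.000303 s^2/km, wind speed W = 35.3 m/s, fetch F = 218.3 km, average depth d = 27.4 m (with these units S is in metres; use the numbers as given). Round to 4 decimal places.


S = K * W^2 * F / d
W^2 = 35.3^2 = 1246.09
S = 0.000303 * 1246.09 * 218.3 / 27.4
Numerator = 0.000303 * 1246.09 * 218.3 = 82.422498
S = 82.422498 / 27.4 = 3.0081 m

3.0081


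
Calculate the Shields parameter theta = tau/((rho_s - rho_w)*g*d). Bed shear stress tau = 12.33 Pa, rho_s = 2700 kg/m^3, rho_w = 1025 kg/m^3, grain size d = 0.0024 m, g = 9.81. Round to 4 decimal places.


theta = tau / ((rho_s - rho_w) * g * d)
rho_s - rho_w = 2700 - 1025 = 1675
Denominator = 1675 * 9.81 * 0.0024 = 39.436200
theta = 12.33 / 39.436200
theta = 0.3127

0.3127


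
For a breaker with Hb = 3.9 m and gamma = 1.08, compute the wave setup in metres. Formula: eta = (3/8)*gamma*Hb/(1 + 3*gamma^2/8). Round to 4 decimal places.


eta = (3/8) * gamma * Hb / (1 + 3*gamma^2/8)
Numerator = (3/8) * 1.08 * 3.9 = 1.579500
Denominator = 1 + 3*1.08^2/8 = 1 + 0.437400 = 1.437400
eta = 1.579500 / 1.437400
eta = 1.0989 m

1.0989


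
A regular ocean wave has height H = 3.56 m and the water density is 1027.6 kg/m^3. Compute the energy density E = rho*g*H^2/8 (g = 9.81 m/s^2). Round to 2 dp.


E = (1/8) * rho * g * H^2
E = (1/8) * 1027.6 * 9.81 * 3.56^2
E = 0.125 * 1027.6 * 9.81 * 12.6736
E = 15969.93 J/m^2

15969.93


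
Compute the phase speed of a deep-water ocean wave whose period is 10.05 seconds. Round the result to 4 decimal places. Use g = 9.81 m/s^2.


We use the deep-water celerity formula:
C = g * T / (2 * pi)
C = 9.81 * 10.05 / (2 * 3.14159...)
C = 98.590500 / 6.283185
C = 15.6912 m/s

15.6912


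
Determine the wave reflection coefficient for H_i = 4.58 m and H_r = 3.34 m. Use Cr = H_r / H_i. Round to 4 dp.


Cr = H_r / H_i
Cr = 3.34 / 4.58
Cr = 0.7293

0.7293


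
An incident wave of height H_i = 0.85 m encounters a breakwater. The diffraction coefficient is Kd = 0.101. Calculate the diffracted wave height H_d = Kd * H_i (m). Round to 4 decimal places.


H_d = Kd * H_i
H_d = 0.101 * 0.85
H_d = 0.0859 m

0.0859


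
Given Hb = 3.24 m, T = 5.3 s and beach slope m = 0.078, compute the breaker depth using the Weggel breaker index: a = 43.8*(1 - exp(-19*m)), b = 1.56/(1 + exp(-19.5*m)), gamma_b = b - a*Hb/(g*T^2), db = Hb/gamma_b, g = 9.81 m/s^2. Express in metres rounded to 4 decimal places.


a = 43.8 * (1 - exp(-19 * m))
exp(-19 * 0.078) = exp(-1.4820) = 0.227183
a = 43.8 * (1 - 0.227183) = 33.849390
b = 1.56 / (1 + exp(-19.5 * m))
exp(-19.5 * 0.078) = exp(-1.5210) = 0.218493
b = 1.56 / (1 + 0.218493) = 1.280270
Hb / (g * T^2) = 3.24 / (9.81 * 5.3^2) = 3.24 / 275.5629 = 0.01175775
gamma_b = b - a * Hb/(g*T^2) = 1.280270 - 33.849390 * 0.01175775 = 0.882277
db = Hb / gamma_b = 3.24 / 0.882277
db = 3.6723 m

3.6723


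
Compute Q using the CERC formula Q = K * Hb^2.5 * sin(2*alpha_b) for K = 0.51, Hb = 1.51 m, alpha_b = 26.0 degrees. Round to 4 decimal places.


Q = K * Hb^2.5 * sin(2 * alpha_b)
Hb^2.5 = 1.51^2.5 = 2.801834
sin(2 * 26.0) = sin(52.0) = 0.788011
Q = 0.51 * 2.801834 * 0.788011
Q = 1.1260 m^3/s

1.1260


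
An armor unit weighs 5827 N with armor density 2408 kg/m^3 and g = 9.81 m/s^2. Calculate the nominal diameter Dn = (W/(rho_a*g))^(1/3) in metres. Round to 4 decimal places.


V = W / (rho_a * g)
V = 5827 / (2408 * 9.81)
V = 5827 / 23622.48
V = 0.246672 m^3
Dn = V^(1/3) = 0.246672^(1/3)
Dn = 0.6272 m

0.6272


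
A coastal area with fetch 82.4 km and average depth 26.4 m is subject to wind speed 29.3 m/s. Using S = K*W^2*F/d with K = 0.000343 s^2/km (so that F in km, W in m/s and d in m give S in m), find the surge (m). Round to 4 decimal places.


S = K * W^2 * F / d
W^2 = 29.3^2 = 858.49
S = 0.000343 * 858.49 * 82.4 / 26.4
Numerator = 0.000343 * 858.49 * 82.4 = 24.263675
S = 24.263675 / 26.4 = 0.9191 m

0.9191


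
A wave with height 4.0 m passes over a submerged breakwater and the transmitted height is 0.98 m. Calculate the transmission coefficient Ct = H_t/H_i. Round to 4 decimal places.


Ct = H_t / H_i
Ct = 0.98 / 4.0
Ct = 0.2450

0.2450


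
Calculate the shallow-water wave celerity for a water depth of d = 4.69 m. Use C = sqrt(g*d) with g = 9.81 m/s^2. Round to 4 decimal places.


Using the shallow-water approximation:
C = sqrt(g * d) = sqrt(9.81 * 4.69)
C = sqrt(46.0089)
C = 6.7830 m/s

6.7830


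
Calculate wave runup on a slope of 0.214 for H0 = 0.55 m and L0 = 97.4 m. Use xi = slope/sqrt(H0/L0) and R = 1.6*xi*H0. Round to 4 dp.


xi = slope / sqrt(H0/L0)
H0/L0 = 0.55/97.4 = 0.005647
sqrt(0.005647) = 0.075145
xi = 0.214 / 0.075145 = 2.847816
R = 1.6 * xi * H0 = 1.6 * 2.847816 * 0.55
R = 2.5061 m

2.5061


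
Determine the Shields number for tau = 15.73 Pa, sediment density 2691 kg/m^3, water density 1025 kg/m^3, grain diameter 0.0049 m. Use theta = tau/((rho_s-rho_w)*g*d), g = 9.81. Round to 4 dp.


theta = tau / ((rho_s - rho_w) * g * d)
rho_s - rho_w = 2691 - 1025 = 1666
Denominator = 1666 * 9.81 * 0.0049 = 80.082954
theta = 15.73 / 80.082954
theta = 0.1964

0.1964


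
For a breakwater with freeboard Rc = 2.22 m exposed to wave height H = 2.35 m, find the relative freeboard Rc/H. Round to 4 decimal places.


Relative freeboard = Rc / H
= 2.22 / 2.35
= 0.9447

0.9447


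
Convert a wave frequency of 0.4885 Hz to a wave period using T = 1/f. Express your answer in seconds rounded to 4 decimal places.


T = 1 / f
T = 1 / 0.4885
T = 2.0471 s

2.0471


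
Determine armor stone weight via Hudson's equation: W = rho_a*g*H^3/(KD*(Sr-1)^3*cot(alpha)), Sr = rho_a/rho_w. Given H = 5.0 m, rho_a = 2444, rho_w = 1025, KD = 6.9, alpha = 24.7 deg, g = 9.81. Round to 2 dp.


Sr = rho_a / rho_w = 2444 / 1025 = 2.384390
(Sr - 1) = 1.384390
(Sr - 1)^3 = 2.653234
cot(24.7) = 1 / tan(24.7) = 1 / 0.459949 = 2.174156
Numerator = 2444 * 9.81 * 5.0^3 = 2996955.0000
Denominator = 6.9 * 2.653234 * 2.174156 = 39.802960
W = 2996955.0000 / 39.802960
W = 75294.78 N

75294.78


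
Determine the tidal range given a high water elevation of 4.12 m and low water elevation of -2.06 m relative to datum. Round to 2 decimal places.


Tidal range = High water - Low water
Tidal range = 4.12 - (-2.06)
Tidal range = 6.18 m

6.18


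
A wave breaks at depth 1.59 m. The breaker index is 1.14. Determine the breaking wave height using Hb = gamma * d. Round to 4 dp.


Hb = gamma * d
Hb = 1.14 * 1.59
Hb = 1.8126 m

1.8126


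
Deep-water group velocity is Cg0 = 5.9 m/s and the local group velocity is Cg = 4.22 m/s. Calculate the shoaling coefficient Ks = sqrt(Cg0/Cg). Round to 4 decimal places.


Ks = sqrt(Cg0 / Cg)
Ks = sqrt(5.9 / 4.22)
Ks = sqrt(1.3981)
Ks = 1.1824

1.1824


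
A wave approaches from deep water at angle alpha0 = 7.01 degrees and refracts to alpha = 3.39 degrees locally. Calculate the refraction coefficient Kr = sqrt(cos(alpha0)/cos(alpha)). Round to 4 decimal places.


Kr = sqrt(cos(alpha0) / cos(alpha))
cos(7.01) = 0.992525
cos(3.39) = 0.998250
Kr = sqrt(0.992525 / 0.998250)
Kr = sqrt(0.994265)
Kr = 0.9971

0.9971


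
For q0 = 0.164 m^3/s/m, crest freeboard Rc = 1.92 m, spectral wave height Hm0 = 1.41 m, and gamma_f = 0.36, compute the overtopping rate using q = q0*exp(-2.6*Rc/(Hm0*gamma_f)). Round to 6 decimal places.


q = q0 * exp(-2.6 * Rc / (Hm0 * gamma_f))
Exponent = -2.6 * 1.92 / (1.41 * 0.36)
= -2.6 * 1.92 / 0.5076
= -9.834515
exp(-9.834515) = 0.000054
q = 0.164 * 0.000054
q = 0.000009 m^3/s/m

0.000009


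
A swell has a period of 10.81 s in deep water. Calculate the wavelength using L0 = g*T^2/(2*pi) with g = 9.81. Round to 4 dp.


L0 = g * T^2 / (2 * pi)
L0 = 9.81 * 10.81^2 / (2 * pi)
L0 = 9.81 * 116.8561 / 6.28319
L0 = 1146.3583 / 6.28319
L0 = 182.4486 m

182.4486


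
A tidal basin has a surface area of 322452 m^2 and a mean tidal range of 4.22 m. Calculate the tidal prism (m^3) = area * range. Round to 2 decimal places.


Tidal prism = Area * Tidal range
P = 322452 * 4.22
P = 1360747.44 m^3

1360747.44


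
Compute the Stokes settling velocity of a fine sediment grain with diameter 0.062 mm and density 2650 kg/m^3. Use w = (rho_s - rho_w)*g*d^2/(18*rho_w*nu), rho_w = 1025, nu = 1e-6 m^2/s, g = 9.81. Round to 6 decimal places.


w = (rho_s - rho_w) * g * d^2 / (18 * rho_w * nu)
d = 0.062 mm = 0.000062 m
rho_s - rho_w = 2650 - 1025 = 1625
Numerator = 1625 * 9.81 * (0.000062)^2 = 0.000061278165
Denominator = 18 * 1025 * 1e-6 = 0.018450
w = 0.003321 m/s

0.003321


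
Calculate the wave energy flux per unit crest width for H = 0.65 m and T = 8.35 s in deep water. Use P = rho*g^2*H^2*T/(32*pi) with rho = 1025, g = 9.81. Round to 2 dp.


P = rho * g^2 * H^2 * T / (32 * pi)
P = 1025 * 9.81^2 * 0.65^2 * 8.35 / (32 * pi)
P = 1025 * 96.2361 * 0.4225 * 8.35 / 100.53096
P = 3461.59 W/m

3461.59


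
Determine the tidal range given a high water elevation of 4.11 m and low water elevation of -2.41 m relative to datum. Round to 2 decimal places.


Tidal range = High water - Low water
Tidal range = 4.11 - (-2.41)
Tidal range = 6.52 m

6.52


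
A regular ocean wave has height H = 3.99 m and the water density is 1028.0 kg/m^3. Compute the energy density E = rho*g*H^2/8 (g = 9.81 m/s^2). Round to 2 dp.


E = (1/8) * rho * g * H^2
E = (1/8) * 1028.0 * 9.81 * 3.99^2
E = 0.125 * 1028.0 * 9.81 * 15.9201
E = 20068.64 J/m^2

20068.64


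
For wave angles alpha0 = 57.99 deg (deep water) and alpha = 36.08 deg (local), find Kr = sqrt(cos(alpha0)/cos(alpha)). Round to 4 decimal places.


Kr = sqrt(cos(alpha0) / cos(alpha))
cos(57.99) = 0.530067
cos(36.08) = 0.808196
Kr = sqrt(0.530067 / 0.808196)
Kr = sqrt(0.655865)
Kr = 0.8099

0.8099


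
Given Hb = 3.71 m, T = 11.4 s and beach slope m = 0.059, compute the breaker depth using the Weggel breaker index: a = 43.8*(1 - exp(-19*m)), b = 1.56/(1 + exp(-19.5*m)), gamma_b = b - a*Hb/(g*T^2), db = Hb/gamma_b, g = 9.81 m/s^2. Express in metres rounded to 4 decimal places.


a = 43.8 * (1 - exp(-19 * m))
exp(-19 * 0.059) = exp(-1.1210) = 0.325954
a = 43.8 * (1 - 0.325954) = 29.523229
b = 1.56 / (1 + exp(-19.5 * m))
exp(-19.5 * 0.059) = exp(-1.1505) = 0.316478
b = 1.56 / (1 + 0.316478) = 1.184979
Hb / (g * T^2) = 3.71 / (9.81 * 11.4^2) = 3.71 / 1274.9076 = 0.00291001
gamma_b = b - a * Hb/(g*T^2) = 1.184979 - 29.523229 * 0.00291001 = 1.099066
db = Hb / gamma_b = 3.71 / 1.099066
db = 3.3756 m

3.3756


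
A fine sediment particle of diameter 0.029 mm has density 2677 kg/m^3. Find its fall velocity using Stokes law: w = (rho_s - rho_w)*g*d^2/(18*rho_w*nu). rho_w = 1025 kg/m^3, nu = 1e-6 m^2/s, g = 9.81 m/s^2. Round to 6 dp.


w = (rho_s - rho_w) * g * d^2 / (18 * rho_w * nu)
d = 0.029 mm = 0.000029 m
rho_s - rho_w = 2677 - 1025 = 1652
Numerator = 1652 * 9.81 * (0.000029)^2 = 0.000013629347
Denominator = 18 * 1025 * 1e-6 = 0.018450
w = 0.000739 m/s

0.000739


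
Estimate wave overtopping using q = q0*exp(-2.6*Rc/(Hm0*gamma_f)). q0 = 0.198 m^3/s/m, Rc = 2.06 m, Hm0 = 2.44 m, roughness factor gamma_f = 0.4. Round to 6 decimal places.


q = q0 * exp(-2.6 * Rc / (Hm0 * gamma_f))
Exponent = -2.6 * 2.06 / (2.44 * 0.4)
= -2.6 * 2.06 / 0.9760
= -5.487705
exp(-5.487705) = 0.004137
q = 0.198 * 0.004137
q = 0.000819 m^3/s/m

0.000819


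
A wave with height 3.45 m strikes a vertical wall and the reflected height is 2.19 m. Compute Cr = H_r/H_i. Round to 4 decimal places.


Cr = H_r / H_i
Cr = 2.19 / 3.45
Cr = 0.6348

0.6348


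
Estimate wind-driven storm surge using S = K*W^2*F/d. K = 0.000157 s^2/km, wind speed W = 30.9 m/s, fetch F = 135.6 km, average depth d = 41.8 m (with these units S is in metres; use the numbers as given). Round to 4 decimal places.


S = K * W^2 * F / d
W^2 = 30.9^2 = 954.81
S = 0.000157 * 954.81 * 135.6 / 41.8
Numerator = 0.000157 * 954.81 * 135.6 = 20.327141
S = 20.327141 / 41.8 = 0.4863 m

0.4863


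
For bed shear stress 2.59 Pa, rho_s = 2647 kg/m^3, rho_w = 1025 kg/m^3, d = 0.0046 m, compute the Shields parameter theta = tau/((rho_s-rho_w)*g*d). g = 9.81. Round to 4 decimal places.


theta = tau / ((rho_s - rho_w) * g * d)
rho_s - rho_w = 2647 - 1025 = 1622
Denominator = 1622 * 9.81 * 0.0046 = 73.194372
theta = 2.59 / 73.194372
theta = 0.0354

0.0354


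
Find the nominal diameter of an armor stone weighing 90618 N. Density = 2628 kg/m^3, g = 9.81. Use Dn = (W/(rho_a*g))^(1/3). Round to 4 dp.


V = W / (rho_a * g)
V = 90618 / (2628 * 9.81)
V = 90618 / 25780.68
V = 3.514958 m^3
Dn = V^(1/3) = 3.514958^(1/3)
Dn = 1.5205 m

1.5205


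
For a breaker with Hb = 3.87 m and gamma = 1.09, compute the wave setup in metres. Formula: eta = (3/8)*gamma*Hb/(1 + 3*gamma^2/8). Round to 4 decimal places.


eta = (3/8) * gamma * Hb / (1 + 3*gamma^2/8)
Numerator = (3/8) * 1.09 * 3.87 = 1.581863
Denominator = 1 + 3*1.09^2/8 = 1 + 0.445538 = 1.445538
eta = 1.581863 / 1.445538
eta = 1.0943 m

1.0943


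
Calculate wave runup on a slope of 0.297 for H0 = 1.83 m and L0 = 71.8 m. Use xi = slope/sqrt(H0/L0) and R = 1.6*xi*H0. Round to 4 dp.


xi = slope / sqrt(H0/L0)
H0/L0 = 1.83/71.8 = 0.025487
sqrt(0.025487) = 0.159648
xi = 0.297 / 0.159648 = 1.860343
R = 1.6 * xi * H0 = 1.6 * 1.860343 * 1.83
R = 5.4471 m

5.4471


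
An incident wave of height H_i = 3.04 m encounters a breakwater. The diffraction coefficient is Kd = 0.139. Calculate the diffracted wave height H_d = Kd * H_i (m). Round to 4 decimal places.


H_d = Kd * H_i
H_d = 0.139 * 3.04
H_d = 0.4226 m

0.4226


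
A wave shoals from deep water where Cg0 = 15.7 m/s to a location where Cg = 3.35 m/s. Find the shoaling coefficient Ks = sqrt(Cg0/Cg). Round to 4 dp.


Ks = sqrt(Cg0 / Cg)
Ks = sqrt(15.7 / 3.35)
Ks = sqrt(4.6866)
Ks = 2.1648

2.1648


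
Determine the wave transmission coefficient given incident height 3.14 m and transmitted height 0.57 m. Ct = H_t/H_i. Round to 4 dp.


Ct = H_t / H_i
Ct = 0.57 / 3.14
Ct = 0.1815

0.1815


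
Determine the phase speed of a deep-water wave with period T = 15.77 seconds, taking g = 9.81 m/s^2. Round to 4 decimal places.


We use the deep-water celerity formula:
C = g * T / (2 * pi)
C = 9.81 * 15.77 / (2 * 3.14159...)
C = 154.703700 / 6.283185
C = 24.6219 m/s

24.6219


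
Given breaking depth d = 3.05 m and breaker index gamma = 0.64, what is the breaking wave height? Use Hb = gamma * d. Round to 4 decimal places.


Hb = gamma * d
Hb = 0.64 * 3.05
Hb = 1.9520 m

1.9520


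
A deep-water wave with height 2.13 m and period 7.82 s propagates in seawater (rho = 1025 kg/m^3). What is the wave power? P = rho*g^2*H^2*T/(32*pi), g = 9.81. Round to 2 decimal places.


P = rho * g^2 * H^2 * T / (32 * pi)
P = 1025 * 9.81^2 * 2.13^2 * 7.82 / (32 * pi)
P = 1025 * 96.2361 * 4.5369 * 7.82 / 100.53096
P = 34811.92 W/m

34811.92


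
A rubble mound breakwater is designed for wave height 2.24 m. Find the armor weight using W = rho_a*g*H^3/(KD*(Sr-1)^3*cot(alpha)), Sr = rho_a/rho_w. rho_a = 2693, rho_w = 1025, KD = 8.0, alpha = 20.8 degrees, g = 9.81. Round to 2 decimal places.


Sr = rho_a / rho_w = 2693 / 1025 = 2.627317
(Sr - 1) = 1.627317
(Sr - 1)^3 = 4.309397
cot(20.8) = 1 / tan(20.8) = 1 / 0.379864 = 2.632519
Numerator = 2693 * 9.81 * 2.24^3 = 296926.8122
Denominator = 8.0 * 4.309397 * 2.632519 = 90.756549
W = 296926.8122 / 90.756549
W = 3271.68 N

3271.68


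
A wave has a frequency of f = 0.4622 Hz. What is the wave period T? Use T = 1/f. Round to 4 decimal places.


T = 1 / f
T = 1 / 0.4622
T = 2.1636 s

2.1636


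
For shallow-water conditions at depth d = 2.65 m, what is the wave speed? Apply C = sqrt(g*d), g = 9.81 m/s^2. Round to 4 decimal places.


Using the shallow-water approximation:
C = sqrt(g * d) = sqrt(9.81 * 2.65)
C = sqrt(25.9965)
C = 5.0987 m/s

5.0987


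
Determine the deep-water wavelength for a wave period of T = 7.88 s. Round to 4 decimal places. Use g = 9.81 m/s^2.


L0 = g * T^2 / (2 * pi)
L0 = 9.81 * 7.88^2 / (2 * pi)
L0 = 9.81 * 62.0944 / 6.28319
L0 = 609.1461 / 6.28319
L0 = 96.9486 m

96.9486


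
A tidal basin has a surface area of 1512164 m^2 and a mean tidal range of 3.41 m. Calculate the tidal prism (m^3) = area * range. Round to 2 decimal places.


Tidal prism = Area * Tidal range
P = 1512164 * 3.41
P = 5156479.24 m^3

5156479.24


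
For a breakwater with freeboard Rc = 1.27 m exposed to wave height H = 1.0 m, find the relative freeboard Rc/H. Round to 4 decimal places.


Relative freeboard = Rc / H
= 1.27 / 1.0
= 1.2700

1.2700


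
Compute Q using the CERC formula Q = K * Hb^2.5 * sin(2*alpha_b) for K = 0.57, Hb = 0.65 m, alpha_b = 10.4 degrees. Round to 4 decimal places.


Q = K * Hb^2.5 * sin(2 * alpha_b)
Hb^2.5 = 0.65^2.5 = 0.340630
sin(2 * 10.4) = sin(20.8) = 0.355107
Q = 0.57 * 0.340630 * 0.355107
Q = 0.0689 m^3/s

0.0689


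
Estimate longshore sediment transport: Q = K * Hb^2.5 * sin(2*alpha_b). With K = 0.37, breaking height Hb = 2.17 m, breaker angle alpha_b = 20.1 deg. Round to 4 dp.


Q = K * Hb^2.5 * sin(2 * alpha_b)
Hb^2.5 = 2.17^2.5 = 6.936643
sin(2 * 20.1) = sin(40.2) = 0.645458
Q = 0.37 * 6.936643 * 0.645458
Q = 1.6566 m^3/s

1.6566


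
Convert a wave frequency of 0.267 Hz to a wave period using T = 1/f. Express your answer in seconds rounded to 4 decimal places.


T = 1 / f
T = 1 / 0.267
T = 3.7453 s

3.7453


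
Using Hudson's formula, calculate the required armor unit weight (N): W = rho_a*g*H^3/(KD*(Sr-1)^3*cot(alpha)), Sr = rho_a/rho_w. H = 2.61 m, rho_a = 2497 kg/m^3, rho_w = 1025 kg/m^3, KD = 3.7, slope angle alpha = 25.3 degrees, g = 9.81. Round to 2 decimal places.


Sr = rho_a / rho_w = 2497 / 1025 = 2.436098
(Sr - 1) = 1.436098
(Sr - 1)^3 = 2.961773
cot(25.3) = 1 / tan(25.3) = 1 / 0.472698 = 2.115516
Numerator = 2497 * 9.81 * 2.61^3 = 435520.9710
Denominator = 3.7 * 2.961773 * 2.115516 = 23.183017
W = 435520.9710 / 23.183017
W = 18786.21 N

18786.21


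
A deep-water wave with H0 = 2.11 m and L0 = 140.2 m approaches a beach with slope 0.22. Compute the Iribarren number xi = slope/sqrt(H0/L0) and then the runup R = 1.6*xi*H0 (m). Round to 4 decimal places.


xi = slope / sqrt(H0/L0)
H0/L0 = 2.11/140.2 = 0.015050
sqrt(0.015050) = 0.122678
xi = 0.22 / 0.122678 = 1.793310
R = 1.6 * xi * H0 = 1.6 * 1.793310 * 2.11
R = 6.0542 m

6.0542


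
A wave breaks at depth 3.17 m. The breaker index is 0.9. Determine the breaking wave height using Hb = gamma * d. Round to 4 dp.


Hb = gamma * d
Hb = 0.9 * 3.17
Hb = 2.8530 m

2.8530


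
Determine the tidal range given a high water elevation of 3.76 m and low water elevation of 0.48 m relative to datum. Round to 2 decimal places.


Tidal range = High water - Low water
Tidal range = 3.76 - (0.48)
Tidal range = 3.28 m

3.28


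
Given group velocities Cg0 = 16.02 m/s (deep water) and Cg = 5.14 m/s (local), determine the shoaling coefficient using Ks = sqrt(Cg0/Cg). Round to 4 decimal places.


Ks = sqrt(Cg0 / Cg)
Ks = sqrt(16.02 / 5.14)
Ks = sqrt(3.1167)
Ks = 1.7654

1.7654


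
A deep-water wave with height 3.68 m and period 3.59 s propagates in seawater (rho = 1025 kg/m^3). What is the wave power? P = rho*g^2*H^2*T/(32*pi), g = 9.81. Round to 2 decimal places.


P = rho * g^2 * H^2 * T / (32 * pi)
P = 1025 * 9.81^2 * 3.68^2 * 3.59 / (32 * pi)
P = 1025 * 96.2361 * 13.5424 * 3.59 / 100.53096
P = 47703.71 W/m

47703.71


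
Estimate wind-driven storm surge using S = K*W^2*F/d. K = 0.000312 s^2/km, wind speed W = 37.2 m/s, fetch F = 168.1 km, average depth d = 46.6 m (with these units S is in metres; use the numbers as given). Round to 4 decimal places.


S = K * W^2 * F / d
W^2 = 37.2^2 = 1383.84
S = 0.000312 * 1383.84 * 168.1 / 46.6
Numerator = 0.000312 * 1383.84 * 168.1 = 72.578533
S = 72.578533 / 46.6 = 1.5575 m

1.5575


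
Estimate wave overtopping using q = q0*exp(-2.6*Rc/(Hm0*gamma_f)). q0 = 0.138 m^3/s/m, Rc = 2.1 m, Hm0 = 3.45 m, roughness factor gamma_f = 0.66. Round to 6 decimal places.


q = q0 * exp(-2.6 * Rc / (Hm0 * gamma_f))
Exponent = -2.6 * 2.1 / (3.45 * 0.66)
= -2.6 * 2.1 / 2.2770
= -2.397892
exp(-2.397892) = 0.090909
q = 0.138 * 0.090909
q = 0.012545 m^3/s/m

0.012545


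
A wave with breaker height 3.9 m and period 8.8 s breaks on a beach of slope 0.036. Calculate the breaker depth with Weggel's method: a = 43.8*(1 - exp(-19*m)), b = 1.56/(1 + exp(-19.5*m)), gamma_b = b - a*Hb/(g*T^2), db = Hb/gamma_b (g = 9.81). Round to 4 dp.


a = 43.8 * (1 - exp(-19 * m))
exp(-19 * 0.036) = exp(-0.6840) = 0.504595
a = 43.8 * (1 - 0.504595) = 21.698758
b = 1.56 / (1 + exp(-19.5 * m))
exp(-19.5 * 0.036) = exp(-0.7020) = 0.495593
b = 1.56 / (1 + 0.495593) = 1.043064
Hb / (g * T^2) = 3.9 / (9.81 * 8.8^2) = 3.9 / 759.6864 = 0.00513370
gamma_b = b - a * Hb/(g*T^2) = 1.043064 - 21.698758 * 0.00513370 = 0.931670
db = Hb / gamma_b = 3.9 / 0.931670
db = 4.1860 m

4.1860


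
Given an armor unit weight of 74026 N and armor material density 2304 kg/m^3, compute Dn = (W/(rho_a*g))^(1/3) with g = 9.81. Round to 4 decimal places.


V = W / (rho_a * g)
V = 74026 / (2304 * 9.81)
V = 74026 / 22602.24
V = 3.275162 m^3
Dn = V^(1/3) = 3.275162^(1/3)
Dn = 1.4851 m

1.4851


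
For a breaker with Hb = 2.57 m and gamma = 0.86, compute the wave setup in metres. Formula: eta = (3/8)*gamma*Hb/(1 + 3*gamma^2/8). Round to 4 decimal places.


eta = (3/8) * gamma * Hb / (1 + 3*gamma^2/8)
Numerator = (3/8) * 0.86 * 2.57 = 0.828825
Denominator = 1 + 3*0.86^2/8 = 1 + 0.277350 = 1.277350
eta = 0.828825 / 1.277350
eta = 0.6489 m

0.6489


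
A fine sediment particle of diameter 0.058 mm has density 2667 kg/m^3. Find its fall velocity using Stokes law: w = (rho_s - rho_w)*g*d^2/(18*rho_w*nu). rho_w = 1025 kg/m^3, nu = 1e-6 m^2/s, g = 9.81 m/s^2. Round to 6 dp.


w = (rho_s - rho_w) * g * d^2 / (18 * rho_w * nu)
d = 0.058 mm = 0.000058 m
rho_s - rho_w = 2667 - 1025 = 1642
Numerator = 1642 * 9.81 * (0.000058)^2 = 0.000054187379
Denominator = 18 * 1025 * 1e-6 = 0.018450
w = 0.002937 m/s

0.002937


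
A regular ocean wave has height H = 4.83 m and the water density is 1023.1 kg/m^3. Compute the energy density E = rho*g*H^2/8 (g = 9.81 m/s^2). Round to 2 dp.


E = (1/8) * rho * g * H^2
E = (1/8) * 1023.1 * 9.81 * 4.83^2
E = 0.125 * 1023.1 * 9.81 * 23.3289
E = 29267.89 J/m^2

29267.89


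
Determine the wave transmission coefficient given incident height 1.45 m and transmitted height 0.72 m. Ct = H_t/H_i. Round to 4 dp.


Ct = H_t / H_i
Ct = 0.72 / 1.45
Ct = 0.4966

0.4966


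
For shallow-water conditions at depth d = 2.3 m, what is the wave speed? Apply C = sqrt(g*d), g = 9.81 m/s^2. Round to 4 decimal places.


Using the shallow-water approximation:
C = sqrt(g * d) = sqrt(9.81 * 2.3)
C = sqrt(22.5630)
C = 4.7501 m/s

4.7501


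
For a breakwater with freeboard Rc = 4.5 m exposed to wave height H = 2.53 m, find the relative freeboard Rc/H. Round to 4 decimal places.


Relative freeboard = Rc / H
= 4.5 / 2.53
= 1.7787

1.7787


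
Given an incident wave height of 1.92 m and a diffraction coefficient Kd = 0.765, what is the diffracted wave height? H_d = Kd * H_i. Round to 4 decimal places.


H_d = Kd * H_i
H_d = 0.765 * 1.92
H_d = 1.4688 m

1.4688


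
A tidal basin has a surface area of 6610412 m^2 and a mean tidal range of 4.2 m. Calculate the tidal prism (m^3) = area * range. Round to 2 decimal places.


Tidal prism = Area * Tidal range
P = 6610412 * 4.2
P = 27763730.40 m^3

27763730.40


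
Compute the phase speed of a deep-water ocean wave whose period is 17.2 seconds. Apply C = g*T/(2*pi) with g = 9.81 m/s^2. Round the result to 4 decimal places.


We use the deep-water celerity formula:
C = g * T / (2 * pi)
C = 9.81 * 17.2 / (2 * 3.14159...)
C = 168.732000 / 6.283185
C = 26.8545 m/s

26.8545


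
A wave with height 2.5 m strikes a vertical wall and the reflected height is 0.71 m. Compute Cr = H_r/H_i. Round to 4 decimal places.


Cr = H_r / H_i
Cr = 0.71 / 2.5
Cr = 0.2840

0.2840


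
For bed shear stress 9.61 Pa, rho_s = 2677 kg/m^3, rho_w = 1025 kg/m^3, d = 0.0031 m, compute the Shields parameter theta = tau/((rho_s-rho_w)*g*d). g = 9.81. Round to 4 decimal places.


theta = tau / ((rho_s - rho_w) * g * d)
rho_s - rho_w = 2677 - 1025 = 1652
Denominator = 1652 * 9.81 * 0.0031 = 50.238972
theta = 9.61 / 50.238972
theta = 0.1913

0.1913
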